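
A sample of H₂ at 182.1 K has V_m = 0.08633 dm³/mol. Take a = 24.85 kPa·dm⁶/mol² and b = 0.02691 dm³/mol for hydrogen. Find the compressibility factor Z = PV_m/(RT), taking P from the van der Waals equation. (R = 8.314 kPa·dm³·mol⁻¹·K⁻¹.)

Z ≈ 1.263

P = RT/(V_m − b) − a/V_m² = (8.314)(182.1)/(0.08633 − 0.02691) − 24.85/(0.08633)²
  = 1514.0/0.059420 − 3334.3 = 25480 − 3334.3 = 22146 kPa
Z = PV_m/(RT) = (22146)(0.08633)/((8.314)(182.1)) = 1911.9/1514.0 = 1.263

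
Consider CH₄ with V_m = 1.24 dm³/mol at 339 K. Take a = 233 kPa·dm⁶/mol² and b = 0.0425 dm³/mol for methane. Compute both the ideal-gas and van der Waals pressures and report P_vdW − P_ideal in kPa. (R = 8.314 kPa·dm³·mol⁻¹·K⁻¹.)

ΔP ≈ -70.9 kPa

Ideal: P_ideal = RT/V_m = (8.314)(339)/1.24 = 2272.94 kPa
vdW: P = RT/(V_m − b) − a/V_m² = 2818.45/1.19750 − 233/1.53760 = 2353.61 − 151.535 = 2202.08 kPa
ΔP = 2202.08 − 2272.94 = -70.9 kPa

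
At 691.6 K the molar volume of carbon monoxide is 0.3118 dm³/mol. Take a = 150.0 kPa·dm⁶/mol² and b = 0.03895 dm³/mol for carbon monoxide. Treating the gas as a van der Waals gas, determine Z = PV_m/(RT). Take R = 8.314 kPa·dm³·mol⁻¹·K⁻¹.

Z ≈ 1.059

P = RT/(V_m − b) − a/V_m² = (8.314)(691.6)/(0.3118 − 0.03895) − 150.0/(0.3118)²
  = 5750.0/0.27285 − 1542.9 = 21074 − 1542.9 = 19531 kPa
Z = PV_m/(RT) = (19531)(0.3118)/((8.314)(691.6)) = 6089.8/5750.0 = 1.059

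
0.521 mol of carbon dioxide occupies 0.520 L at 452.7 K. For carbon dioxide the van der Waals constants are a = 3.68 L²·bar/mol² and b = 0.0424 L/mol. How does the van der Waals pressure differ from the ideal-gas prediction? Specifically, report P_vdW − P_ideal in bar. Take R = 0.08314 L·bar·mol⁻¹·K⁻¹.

ΔP ≈ -2.021 bar

Ideal: P_ideal = nRT/V = (0.521)(0.08314)(452.7)/0.520 = 37.7099 bar
vdW: P = nRT/(V − nb) − a n²/V² = 19.6091/0.497910 − 0.998903/0.270400 = 39.3828 − 3.69417 = 35.6886 bar
ΔP = 35.6886 − 37.7099 = -2.021 bar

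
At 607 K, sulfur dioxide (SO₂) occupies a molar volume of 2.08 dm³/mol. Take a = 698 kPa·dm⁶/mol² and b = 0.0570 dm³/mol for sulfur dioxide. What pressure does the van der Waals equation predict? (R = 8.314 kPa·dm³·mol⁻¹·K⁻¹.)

P = RT/(V_m − b) − a/V_m²
RT/(V_m − b) = (8.314)(607)/(2.08 − 0.0570) = 5046.6/2.0230 = 2494.6 kPa
a/V_m² = 698/(2.08)² = 161.34 kPa
P = 2494.6 − 161.34 = 2333 kPa

P ≈ 2333 kPa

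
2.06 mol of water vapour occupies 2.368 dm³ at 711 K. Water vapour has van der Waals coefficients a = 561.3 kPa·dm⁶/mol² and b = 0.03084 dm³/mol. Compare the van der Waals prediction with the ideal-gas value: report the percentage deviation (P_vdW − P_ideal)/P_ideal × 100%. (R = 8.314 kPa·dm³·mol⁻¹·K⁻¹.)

-5.50 %

Ideal: P_ideal = nRT/V = (2.06)(8.314)(711)/2.368 = 5142.39 kPa
vdW: P = nRT/(V − nb) − a n²/V² = 12177.2/2.30447 − 2381.93/5.60742 = 5284.17 − 424.782 = 4859.39 kPa
% deviation = (4859.39 − 5142.39)/5142.39 × 100% = -5.50%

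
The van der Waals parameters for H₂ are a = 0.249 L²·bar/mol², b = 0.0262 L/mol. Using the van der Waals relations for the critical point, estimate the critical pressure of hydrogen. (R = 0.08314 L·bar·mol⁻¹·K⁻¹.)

For a van der Waals gas, P_c = a/(27b²).
P_c = 0.249/(27×(0.0262)²) = 0.249/0.018534 = 13.43 bar

P_c ≈ 13.43 bar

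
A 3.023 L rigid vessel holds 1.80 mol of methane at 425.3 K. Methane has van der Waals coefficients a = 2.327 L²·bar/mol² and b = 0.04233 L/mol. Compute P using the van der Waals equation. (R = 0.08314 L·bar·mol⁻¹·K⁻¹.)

P ≈ 20.77 bar

P = nRT/(V − nb) − a n²/V²
nRT/(V − nb) = (1.80)(0.08314)(425.3)/(3.023 − 1.80×0.04233) = 63.647/2.9468 = 21.599 bar
a n²/V² = (2.327)(1.80)²/(3.023)² = 0.82502 bar
P = 21.599 − 0.82502 = 20.77 bar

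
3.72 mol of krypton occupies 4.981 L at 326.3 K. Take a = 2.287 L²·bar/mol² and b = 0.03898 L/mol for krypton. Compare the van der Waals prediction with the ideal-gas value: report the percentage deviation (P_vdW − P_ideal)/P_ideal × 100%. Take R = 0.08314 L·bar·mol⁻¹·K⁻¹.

Ideal: P_ideal = nRT/V = (3.72)(0.08314)(326.3)/4.981 = 20.2607 bar
vdW: P = nRT/(V − nb) − a n²/V² = 100.918/4.83599 − 31.6484/24.8104 = 20.8681 − 1.27561 = 19.5925 bar
% deviation = (19.5925 − 20.2607)/20.2607 × 100% = -3.30%

-3.30 %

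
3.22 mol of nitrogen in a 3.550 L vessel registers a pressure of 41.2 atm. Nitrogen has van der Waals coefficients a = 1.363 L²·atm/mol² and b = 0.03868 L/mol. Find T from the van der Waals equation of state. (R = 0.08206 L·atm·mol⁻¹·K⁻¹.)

T = (P + a n²/V²)(V − nb)/(nR)
P + a n²/V² = 41.2 + (1.363)(3.22)²/(3.550)² = 42.321 atm
V − nb = 3.550 − (3.22)(0.03868) = 3.4255 L
T = (42.321)(3.4255)/((3.22)(0.08206)) = 548.6 K

T ≈ 548.6 K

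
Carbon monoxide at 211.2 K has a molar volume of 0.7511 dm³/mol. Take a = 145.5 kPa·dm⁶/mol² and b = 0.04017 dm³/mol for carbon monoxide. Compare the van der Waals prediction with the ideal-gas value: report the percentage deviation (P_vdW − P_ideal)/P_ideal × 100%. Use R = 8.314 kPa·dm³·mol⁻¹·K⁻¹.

-5.38 %

Ideal: P_ideal = RT/V_m = (8.314)(211.2)/0.7511 = 2337.79 kPa
vdW: P = RT/(V_m − b) − a/V_m² = 1755.92/0.710930 − 145.5/0.564151 = 2469.89 − 257.910 = 2211.98 kPa
% deviation = (2211.98 − 2337.79)/2337.79 × 100% = -5.38%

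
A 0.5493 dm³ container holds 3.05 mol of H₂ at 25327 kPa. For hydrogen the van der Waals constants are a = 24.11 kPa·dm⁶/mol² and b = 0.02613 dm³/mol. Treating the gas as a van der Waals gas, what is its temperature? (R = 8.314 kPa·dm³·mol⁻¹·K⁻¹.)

T ≈ 482.8 K

T = (P + a n²/V²)(V − nb)/(nR)
P + a n²/V² = 25327 + (24.11)(3.05)²/(0.5493)² = 26070 kPa
V − nb = 0.5493 − (3.05)(0.02613) = 0.46960 dm³
T = (26070)(0.46960)/((3.05)(8.314)) = 482.8 K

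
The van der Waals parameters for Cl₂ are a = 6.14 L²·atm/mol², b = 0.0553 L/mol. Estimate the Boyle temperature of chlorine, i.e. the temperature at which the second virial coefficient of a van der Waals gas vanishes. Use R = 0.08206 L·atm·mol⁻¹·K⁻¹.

T_B ≈ 1353 K

For a van der Waals gas the second virial coefficient B₂ = b − a/(RT) vanishes at T_B = a/(Rb).
T_B = 6.14/(0.08206×0.0553) = 6.14/0.0045379 = 1353 K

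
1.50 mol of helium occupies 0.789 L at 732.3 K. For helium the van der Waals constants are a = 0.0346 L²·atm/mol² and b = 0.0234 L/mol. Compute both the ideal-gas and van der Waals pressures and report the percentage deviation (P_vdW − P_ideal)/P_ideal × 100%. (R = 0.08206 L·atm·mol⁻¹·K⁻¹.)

4.55 %

Ideal: P_ideal = nRT/V = (1.50)(0.08206)(732.3)/0.789 = 114.244 atm
vdW: P = nRT/(V − nb) − a n²/V² = 90.1388/0.753900 − 0.0778500/0.622521 = 119.563 − 0.125056 = 119.438 atm
% deviation = (119.438 − 114.244)/114.244 × 100% = 4.55%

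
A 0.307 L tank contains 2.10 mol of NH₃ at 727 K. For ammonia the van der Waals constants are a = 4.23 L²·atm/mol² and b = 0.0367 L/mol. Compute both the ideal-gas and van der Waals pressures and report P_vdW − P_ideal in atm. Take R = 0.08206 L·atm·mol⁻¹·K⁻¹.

Ideal: P_ideal = nRT/V = (2.10)(0.08206)(727)/0.307 = 408.081 atm
vdW: P = nRT/(V − nb) − a n²/V² = 125.281/0.229930 − 18.6543/0.0942490 = 544.866 − 197.926 = 346.940 atm
ΔP = 346.940 − 408.081 = -61.14 atm

ΔP ≈ -61.14 atm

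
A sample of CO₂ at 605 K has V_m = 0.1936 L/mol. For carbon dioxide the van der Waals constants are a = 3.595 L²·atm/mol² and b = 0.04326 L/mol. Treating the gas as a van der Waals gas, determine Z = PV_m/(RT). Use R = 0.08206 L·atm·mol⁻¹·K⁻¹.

P = RT/(V_m − b) − a/V_m² = (0.08206)(605)/(0.1936 − 0.04326) − 3.595/(0.1936)²
  = 49.646/0.15034 − 95.915 = 330.22 − 95.915 = 234.31 atm
Z = PV_m/(RT) = (234.31)(0.1936)/((0.08206)(605)) = 45.362/49.646 = 0.9137

Z ≈ 0.9137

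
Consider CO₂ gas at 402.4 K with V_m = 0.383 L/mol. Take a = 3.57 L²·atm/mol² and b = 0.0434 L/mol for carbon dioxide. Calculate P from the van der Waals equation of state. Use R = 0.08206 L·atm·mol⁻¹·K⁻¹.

P ≈ 72.90 atm

P = RT/(V_m − b) − a/V_m²
RT/(V_m − b) = (0.08206)(402.4)/(0.383 − 0.0434) = 33.021/0.33960 = 97.235 atm
a/V_m² = 3.57/(0.383)² = 24.337 atm
P = 97.235 − 24.337 = 72.90 atm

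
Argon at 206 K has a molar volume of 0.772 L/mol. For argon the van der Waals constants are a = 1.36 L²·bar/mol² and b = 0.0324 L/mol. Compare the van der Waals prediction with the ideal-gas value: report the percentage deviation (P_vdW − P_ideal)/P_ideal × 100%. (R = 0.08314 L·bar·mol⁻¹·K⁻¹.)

-5.91 %

Ideal: P_ideal = RT/V_m = (0.08314)(206)/0.772 = 22.1850 bar
vdW: P = RT/(V_m − b) − a/V_m² = 17.1268/0.739600 − 1.36/0.595984 = 23.1568 − 2.28194 = 20.8749 bar
% deviation = (20.8749 − 22.1850)/22.1850 × 100% = -5.91%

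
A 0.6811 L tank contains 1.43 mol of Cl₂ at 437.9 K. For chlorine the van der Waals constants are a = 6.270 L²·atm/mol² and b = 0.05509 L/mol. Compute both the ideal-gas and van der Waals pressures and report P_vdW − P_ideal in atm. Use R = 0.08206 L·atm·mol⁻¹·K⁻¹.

Ideal: P_ideal = nRT/V = (1.43)(0.08206)(437.9)/0.6811 = 75.4452 atm
vdW: P = nRT/(V − nb) − a n²/V² = 51.3857/0.602321 − 12.8215/0.463897 = 85.3128 − 27.6387 = 57.6741 atm
ΔP = 57.6741 − 75.4452 = -17.77 atm

ΔP ≈ -17.77 atm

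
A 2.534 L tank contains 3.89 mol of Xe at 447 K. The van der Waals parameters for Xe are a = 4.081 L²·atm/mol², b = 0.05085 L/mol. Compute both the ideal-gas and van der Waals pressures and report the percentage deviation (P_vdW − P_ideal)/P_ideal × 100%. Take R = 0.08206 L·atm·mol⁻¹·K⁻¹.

Ideal: P_ideal = nRT/V = (3.89)(0.08206)(447)/2.534 = 56.3095 atm
vdW: P = nRT/(V − nb) − a n²/V² = 142.688/2.33619 − 61.7541/6.42116 = 61.0772 − 9.61728 = 51.4599 atm
% deviation = (51.4599 − 56.3095)/56.3095 × 100% = -8.61%

-8.61 %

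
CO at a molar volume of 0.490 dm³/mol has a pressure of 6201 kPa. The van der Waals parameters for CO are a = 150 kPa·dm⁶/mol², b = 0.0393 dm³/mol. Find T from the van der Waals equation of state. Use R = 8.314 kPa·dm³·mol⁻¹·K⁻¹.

T = (P + a/V_m²)(V_m − b)/R
P + a/V_m² = 6201 + 150/(0.490)² = 6825.7 kPa
V_m − b = 0.490 − 0.0393 = 0.45070 dm³/mol
T = (6825.7)(0.45070)/8.314 = 370.0 K

T ≈ 370.0 K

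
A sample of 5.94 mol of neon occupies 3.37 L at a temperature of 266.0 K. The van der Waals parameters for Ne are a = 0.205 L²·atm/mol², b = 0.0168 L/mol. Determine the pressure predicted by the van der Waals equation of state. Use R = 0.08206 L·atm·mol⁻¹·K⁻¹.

P = nRT/(V − nb) − a n²/V²
nRT/(V − nb) = (5.94)(0.08206)(266.0)/(3.37 − 5.94×0.0168) = 129.66/3.2702 = 39.649 atm
a n²/V² = (0.205)(5.94)²/(3.37)² = 0.63689 atm
P = 39.649 − 0.63689 = 39.01 atm

P ≈ 39.01 atm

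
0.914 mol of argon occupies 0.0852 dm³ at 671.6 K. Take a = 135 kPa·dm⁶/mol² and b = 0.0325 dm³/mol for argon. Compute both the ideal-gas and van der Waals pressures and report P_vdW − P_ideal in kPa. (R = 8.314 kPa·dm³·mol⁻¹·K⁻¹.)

ΔP ≈ 16527 kPa

Ideal: P_ideal = nRT/V = (0.914)(8.314)(671.6)/0.0852 = 59900.1 kPa
vdW: P = nRT/(V − nb) − a n²/V² = 5103.49/0.0554950 − 112.778/0.00725904 = 91963.1 − 15536.2 = 76426.9 kPa
ΔP = 76426.9 − 59900.1 = 16527 kPa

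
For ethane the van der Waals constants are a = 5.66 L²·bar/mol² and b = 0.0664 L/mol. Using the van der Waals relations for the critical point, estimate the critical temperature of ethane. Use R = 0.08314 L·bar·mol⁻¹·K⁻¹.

For a van der Waals gas, T_c = 8a/(27Rb).
T_c = 8×5.66/(27×0.08314×0.0664) = 45.280/0.14905 = 303.8 K

T_c ≈ 303.8 K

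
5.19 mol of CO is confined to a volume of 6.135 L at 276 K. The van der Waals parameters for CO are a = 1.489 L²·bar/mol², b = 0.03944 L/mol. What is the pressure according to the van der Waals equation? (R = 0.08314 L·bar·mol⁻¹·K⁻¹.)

P ≈ 19.02 bar

P = nRT/(V − nb) − a n²/V²
nRT/(V − nb) = (5.19)(0.08314)(276)/(6.135 − 5.19×0.03944) = 119.09/5.9303 = 20.082 bar
a n²/V² = (1.489)(5.19)²/(6.135)² = 1.0656 bar
P = 20.082 − 1.0656 = 19.02 bar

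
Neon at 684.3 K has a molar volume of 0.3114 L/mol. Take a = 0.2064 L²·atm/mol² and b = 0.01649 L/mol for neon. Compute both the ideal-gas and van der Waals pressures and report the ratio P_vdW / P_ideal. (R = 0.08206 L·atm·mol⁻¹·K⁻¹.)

Ideal: P_ideal = RT/V_m = (0.08206)(684.3)/0.3114 = 180.326 atm
vdW: P = RT/(V_m − b) − a/V_m² = 56.1537/0.294910 − 0.2064/0.0969700 = 190.410 − 2.12849 = 188.282 atm
Ratio = 188.282/180.326 = 1.044

P_vdW / P_ideal ≈ 1.044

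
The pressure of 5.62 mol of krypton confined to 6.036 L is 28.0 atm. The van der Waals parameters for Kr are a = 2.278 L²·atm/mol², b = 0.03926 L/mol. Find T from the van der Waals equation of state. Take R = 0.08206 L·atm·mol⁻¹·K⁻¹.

T = (P + a n²/V²)(V − nb)/(nR)
P + a n²/V² = 28.0 + (2.278)(5.62)²/(6.036)² = 29.975 atm
V − nb = 6.036 − (5.62)(0.03926) = 5.8154 L
T = (29.975)(5.8154)/((5.62)(0.08206)) = 378.0 K

T ≈ 378.0 K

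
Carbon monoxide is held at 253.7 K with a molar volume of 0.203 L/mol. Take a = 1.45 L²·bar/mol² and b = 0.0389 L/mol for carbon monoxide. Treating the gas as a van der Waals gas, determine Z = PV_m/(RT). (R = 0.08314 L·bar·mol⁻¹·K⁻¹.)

P = RT/(V_m − b) − a/V_m² = (0.08314)(253.7)/(0.203 − 0.0389) − 1.45/(0.203)²
  = 21.093/0.16410 − 35.186 = 128.54 − 35.186 = 93.35 bar
Z = PV_m/(RT) = (93.35)(0.203)/((0.08314)(253.7)) = 18.950/21.093 = 0.8984

Z ≈ 0.8984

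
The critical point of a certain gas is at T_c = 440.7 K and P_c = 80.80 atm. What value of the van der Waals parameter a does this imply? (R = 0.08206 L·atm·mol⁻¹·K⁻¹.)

From T_c = 8a/(27Rb) and P_c = a/(27b²): a = 27 R² T_c²/(64 P_c).
a = 27×(0.08206)²×(440.7)²/(64×80.80) = 35311/5171.2 = 6.828 L²·atm/mol²

a ≈ 6.828 L²·atm/mol²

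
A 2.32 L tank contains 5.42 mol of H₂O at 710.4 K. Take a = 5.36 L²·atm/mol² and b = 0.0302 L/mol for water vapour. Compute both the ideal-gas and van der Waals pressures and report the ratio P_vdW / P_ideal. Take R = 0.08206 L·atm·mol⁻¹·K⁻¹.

P_vdW / P_ideal ≈ 0.8611

Ideal: P_ideal = nRT/V = (5.42)(0.08206)(710.4)/2.32 = 136.190 atm
vdW: P = nRT/(V − nb) − a n²/V² = 315.961/2.15632 − 157.458/5.38240 = 146.528 − 29.2542 = 117.274 atm
Ratio = 117.274/136.190 = 0.8611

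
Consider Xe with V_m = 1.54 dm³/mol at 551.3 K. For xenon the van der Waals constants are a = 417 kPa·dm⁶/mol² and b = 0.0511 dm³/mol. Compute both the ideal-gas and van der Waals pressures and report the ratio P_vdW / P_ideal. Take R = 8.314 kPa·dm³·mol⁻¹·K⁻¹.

Ideal: P_ideal = RT/V_m = (8.314)(551.3)/1.54 = 2976.30 kPa
vdW: P = RT/(V_m − b) − a/V_m² = 4583.51/1.48890 − 417/2.37160 = 3078.45 − 175.831 = 2902.62 kPa
Ratio = 2902.62/2976.30 = 0.9752

P_vdW / P_ideal ≈ 0.9752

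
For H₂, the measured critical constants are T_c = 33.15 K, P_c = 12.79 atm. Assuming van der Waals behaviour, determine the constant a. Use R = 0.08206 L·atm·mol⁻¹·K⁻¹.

a ≈ 0.2441 L²·atm/mol²

From T_c = 8a/(27Rb) and P_c = a/(27b²): a = 27 R² T_c²/(64 P_c).
a = 27×(0.08206)²×(33.15)²/(64×12.79) = 199.80/818.56 = 0.2441 L²·atm/mol²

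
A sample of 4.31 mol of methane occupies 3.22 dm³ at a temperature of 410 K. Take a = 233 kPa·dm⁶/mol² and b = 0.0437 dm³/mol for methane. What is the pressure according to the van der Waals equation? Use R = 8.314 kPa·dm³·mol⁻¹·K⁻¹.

P = nRT/(V − nb) − a n²/V²
nRT/(V − nb) = (4.31)(8.314)(410)/(3.22 − 4.31×0.0437) = 14692/3.0317 = 4846.1 kPa
a n²/V² = (233)(4.31)²/(3.22)² = 417.44 kPa
P = 4846.1 − 417.44 = 4429 kPa

P ≈ 4429 kPa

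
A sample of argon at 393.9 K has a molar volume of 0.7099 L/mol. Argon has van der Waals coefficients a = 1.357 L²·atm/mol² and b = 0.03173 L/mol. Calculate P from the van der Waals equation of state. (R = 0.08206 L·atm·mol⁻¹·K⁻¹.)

P = RT/(V_m − b) − a/V_m²
RT/(V_m − b) = (0.08206)(393.9)/(0.7099 − 0.03173) = 32.323/0.67817 = 47.662 atm
a/V_m² = 1.357/(0.7099)² = 2.6927 atm
P = 47.662 − 2.6927 = 44.97 atm

P ≈ 44.97 atm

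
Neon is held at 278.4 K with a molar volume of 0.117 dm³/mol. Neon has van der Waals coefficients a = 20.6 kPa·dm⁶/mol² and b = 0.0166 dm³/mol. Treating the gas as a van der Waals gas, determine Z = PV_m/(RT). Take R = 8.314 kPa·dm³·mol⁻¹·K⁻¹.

Z ≈ 1.089

P = RT/(V_m − b) − a/V_m² = (8.314)(278.4)/(0.117 − 0.0166) − 20.6/(0.117)²
  = 2314.6/0.10040 − 1504.9 = 23054 − 1504.9 = 21549 kPa
Z = PV_m/(RT) = (21549)(0.117)/((8.314)(278.4)) = 2521.2/2314.6 = 1.089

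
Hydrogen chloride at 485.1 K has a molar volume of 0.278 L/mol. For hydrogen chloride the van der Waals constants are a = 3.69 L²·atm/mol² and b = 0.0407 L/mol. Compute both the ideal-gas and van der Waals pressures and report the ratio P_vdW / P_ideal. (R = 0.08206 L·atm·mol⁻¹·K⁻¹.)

P_vdW / P_ideal ≈ 0.8381

Ideal: P_ideal = RT/V_m = (0.08206)(485.1)/0.278 = 143.192 atm
vdW: P = RT/(V_m − b) − a/V_m² = 39.8073/0.237300 − 3.69/0.0772840 = 167.751 − 47.7460 = 120.005 atm
Ratio = 120.005/143.192 = 0.8381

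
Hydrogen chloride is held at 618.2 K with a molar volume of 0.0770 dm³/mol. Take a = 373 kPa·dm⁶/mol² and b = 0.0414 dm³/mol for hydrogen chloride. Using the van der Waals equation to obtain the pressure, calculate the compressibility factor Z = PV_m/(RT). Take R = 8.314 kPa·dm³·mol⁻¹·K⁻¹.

Z ≈ 1.220

P = RT/(V_m − b) − a/V_m² = (8.314)(618.2)/(0.0770 − 0.0414) − 373/(0.0770)²
  = 5139.7/0.035600 − 62911 = 144374 − 62911 = 81463 kPa
Z = PV_m/(RT) = (81463)(0.0770)/((8.314)(618.2)) = 6272.7/5139.7 = 1.220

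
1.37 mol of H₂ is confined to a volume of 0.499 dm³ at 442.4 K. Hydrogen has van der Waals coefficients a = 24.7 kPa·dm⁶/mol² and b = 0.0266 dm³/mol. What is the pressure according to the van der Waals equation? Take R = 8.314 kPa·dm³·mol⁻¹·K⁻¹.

P = nRT/(V − nb) − a n²/V²
nRT/(V − nb) = (1.37)(8.314)(442.4)/(0.499 − 1.37×0.0266) = 5039.0/0.46256 = 10894 kPa
a n²/V² = (24.7)(1.37)²/(0.499)² = 186.18 kPa
P = 10894 − 186.18 = 10708 kPa

P ≈ 10708 kPa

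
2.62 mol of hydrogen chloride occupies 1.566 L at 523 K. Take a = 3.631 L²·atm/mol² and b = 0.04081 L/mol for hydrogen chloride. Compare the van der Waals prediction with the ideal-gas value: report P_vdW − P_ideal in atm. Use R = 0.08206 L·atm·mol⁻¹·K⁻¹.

Ideal: P_ideal = nRT/V = (2.62)(0.08206)(523)/1.566 = 71.8030 atm
vdW: P = nRT/(V − nb) − a n²/V² = 112.444/1.45908 − 24.9246/2.45236 = 77.0650 − 10.1635 = 66.9015 atm
ΔP = 66.9015 − 71.8030 = -4.902 atm

ΔP ≈ -4.902 atm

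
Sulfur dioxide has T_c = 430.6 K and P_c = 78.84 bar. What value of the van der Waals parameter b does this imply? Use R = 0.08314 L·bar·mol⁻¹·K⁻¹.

b ≈ 0.05676 L/mol

From T_c = 8a/(27Rb) and P_c = a/(27b²): b = R T_c/(8 P_c).
b = (0.08314)(430.6)/(8×78.84) = 35.800/630.72 = 0.05676 L/mol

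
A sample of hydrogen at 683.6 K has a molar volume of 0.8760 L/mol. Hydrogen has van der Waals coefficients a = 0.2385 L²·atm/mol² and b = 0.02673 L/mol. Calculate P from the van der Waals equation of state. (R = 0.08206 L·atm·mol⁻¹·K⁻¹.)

P ≈ 65.74 atm

P = RT/(V_m − b) − a/V_m²
RT/(V_m − b) = (0.08206)(683.6)/(0.8760 − 0.02673) = 56.096/0.84927 = 66.052 atm
a/V_m² = 0.2385/(0.8760)² = 0.31080 atm
P = 66.052 − 0.31080 = 65.74 atm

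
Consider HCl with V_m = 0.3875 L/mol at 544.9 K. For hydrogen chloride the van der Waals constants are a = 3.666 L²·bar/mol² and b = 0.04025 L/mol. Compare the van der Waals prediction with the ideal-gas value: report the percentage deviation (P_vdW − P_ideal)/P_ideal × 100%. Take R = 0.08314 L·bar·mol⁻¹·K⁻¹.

-9.29 %

Ideal: P_ideal = RT/V_m = (0.08314)(544.9)/0.3875 = 116.911 bar
vdW: P = RT/(V_m − b) − a/V_m² = 45.3030/0.347250 − 3.666/0.150156 = 130.462 − 24.4146 = 106.047 bar
% deviation = (106.047 − 116.911)/116.911 × 100% = -9.29%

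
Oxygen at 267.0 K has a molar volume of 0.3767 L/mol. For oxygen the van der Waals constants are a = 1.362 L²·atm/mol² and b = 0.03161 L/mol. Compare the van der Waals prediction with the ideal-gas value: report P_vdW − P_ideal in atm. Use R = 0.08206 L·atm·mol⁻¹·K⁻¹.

Ideal: P_ideal = RT/V_m = (0.08206)(267.0)/0.3767 = 58.1630 atm
vdW: P = RT/(V_m − b) − a/V_m² = 21.9100/0.345090 − 1.362/0.141903 = 63.4907 − 9.59811 = 53.8926 atm
ΔP = 53.8926 − 58.1630 = -4.270 atm

ΔP ≈ -4.270 atm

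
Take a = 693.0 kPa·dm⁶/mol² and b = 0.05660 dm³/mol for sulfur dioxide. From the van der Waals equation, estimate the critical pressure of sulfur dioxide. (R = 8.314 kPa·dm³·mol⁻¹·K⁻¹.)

P_c ≈ 8012 kPa

For a van der Waals gas, P_c = a/(27b²).
P_c = 693.0/(27×(0.05660)²) = 693.0/0.086496 = 8012 kPa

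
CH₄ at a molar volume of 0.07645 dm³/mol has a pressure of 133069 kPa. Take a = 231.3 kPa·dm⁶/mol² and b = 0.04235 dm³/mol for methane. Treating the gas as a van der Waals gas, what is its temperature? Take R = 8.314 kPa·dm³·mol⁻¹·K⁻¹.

T ≈ 708.1 K

T = (P + a/V_m²)(V_m − b)/R
P + a/V_m² = 133069 + 231.3/(0.07645)² = 172644 kPa
V_m − b = 0.07645 − 0.04235 = 0.034100 dm³/mol
T = (172644)(0.034100)/8.314 = 708.1 K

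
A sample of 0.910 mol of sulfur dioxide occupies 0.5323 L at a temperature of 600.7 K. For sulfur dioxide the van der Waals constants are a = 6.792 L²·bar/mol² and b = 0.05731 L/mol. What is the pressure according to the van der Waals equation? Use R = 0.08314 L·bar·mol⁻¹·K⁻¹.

P = nRT/(V − nb) − a n²/V²
nRT/(V − nb) = (0.910)(0.08314)(600.7)/(0.5323 − 0.910×0.05731) = 45.447/0.48015 = 94.652 bar
a n²/V² = (6.792)(0.910)²/(0.5323)² = 19.850 bar
P = 94.652 − 19.850 = 74.80 bar

P ≈ 74.80 bar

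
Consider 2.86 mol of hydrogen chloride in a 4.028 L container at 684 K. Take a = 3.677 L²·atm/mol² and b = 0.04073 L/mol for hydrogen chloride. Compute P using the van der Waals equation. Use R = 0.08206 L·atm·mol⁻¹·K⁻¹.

P = nRT/(V − nb) − a n²/V²
nRT/(V − nb) = (2.86)(0.08206)(684)/(4.028 − 2.86×0.04073) = 160.53/3.9115 = 41.041 atm
a n²/V² = (3.677)(2.86)²/(4.028)² = 1.8537 atm
P = 41.041 − 1.8537 = 39.19 atm

P ≈ 39.19 atm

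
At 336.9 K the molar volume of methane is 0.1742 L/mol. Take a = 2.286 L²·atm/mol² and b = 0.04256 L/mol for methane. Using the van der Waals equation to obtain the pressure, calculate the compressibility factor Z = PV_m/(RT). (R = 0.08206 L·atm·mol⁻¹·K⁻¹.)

Z ≈ 0.8486

P = RT/(V_m − b) − a/V_m² = (0.08206)(336.9)/(0.1742 − 0.04256) − 2.286/(0.1742)²
  = 27.646/0.13164 − 75.332 = 210.01 − 75.332 = 134.68 atm
Z = PV_m/(RT) = (134.68)(0.1742)/((0.08206)(336.9)) = 23.461/27.646 = 0.8486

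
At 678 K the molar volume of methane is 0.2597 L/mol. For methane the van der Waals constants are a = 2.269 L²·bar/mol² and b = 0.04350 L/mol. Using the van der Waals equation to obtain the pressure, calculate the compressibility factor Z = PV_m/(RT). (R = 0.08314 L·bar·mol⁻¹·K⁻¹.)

Z ≈ 1.046

P = RT/(V_m − b) − a/V_m² = (0.08314)(678)/(0.2597 − 0.04350) − 2.269/(0.2597)²
  = 56.369/0.21620 − 33.643 = 260.73 − 33.643 = 227.09 bar
Z = PV_m/(RT) = (227.09)(0.2597)/((0.08314)(678)) = 58.975/56.369 = 1.046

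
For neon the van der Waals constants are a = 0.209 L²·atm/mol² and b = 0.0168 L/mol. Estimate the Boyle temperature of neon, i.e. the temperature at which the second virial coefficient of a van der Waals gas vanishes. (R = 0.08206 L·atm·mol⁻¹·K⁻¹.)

For a van der Waals gas the second virial coefficient B₂ = b − a/(RT) vanishes at T_B = a/(Rb).
T_B = 0.209/(0.08206×0.0168) = 0.209/0.0013786 = 151.6 K

T_B ≈ 151.6 K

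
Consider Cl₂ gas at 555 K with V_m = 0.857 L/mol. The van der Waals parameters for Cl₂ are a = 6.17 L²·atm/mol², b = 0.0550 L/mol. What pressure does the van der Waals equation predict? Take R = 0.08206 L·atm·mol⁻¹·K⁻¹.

P = RT/(V_m − b) − a/V_m²
RT/(V_m − b) = (0.08206)(555)/(0.857 − 0.0550) = 45.543/0.80200 = 56.787 atm
a/V_m² = 6.17/(0.857)² = 8.4009 atm
P = 56.787 − 8.4009 = 48.39 atm

P ≈ 48.39 atm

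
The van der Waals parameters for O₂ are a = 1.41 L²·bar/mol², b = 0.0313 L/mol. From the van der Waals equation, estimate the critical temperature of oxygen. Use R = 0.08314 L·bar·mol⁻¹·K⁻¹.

T_c ≈ 160.5 K

For a van der Waals gas, T_c = 8a/(27Rb).
T_c = 8×1.41/(27×0.08314×0.0313) = 11.280/0.070262 = 160.5 K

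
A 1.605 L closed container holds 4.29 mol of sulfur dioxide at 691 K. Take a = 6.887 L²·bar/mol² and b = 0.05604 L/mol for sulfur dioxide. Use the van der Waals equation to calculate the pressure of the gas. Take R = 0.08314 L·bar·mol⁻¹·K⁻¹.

P = nRT/(V − nb) − a n²/V²
nRT/(V − nb) = (4.29)(0.08314)(691)/(1.605 − 4.29×0.05604) = 246.46/1.3646 = 180.61 bar
a n²/V² = (6.887)(4.29)²/(1.605)² = 49.203 bar
P = 180.61 − 49.203 = 131.4 bar

P ≈ 131.4 bar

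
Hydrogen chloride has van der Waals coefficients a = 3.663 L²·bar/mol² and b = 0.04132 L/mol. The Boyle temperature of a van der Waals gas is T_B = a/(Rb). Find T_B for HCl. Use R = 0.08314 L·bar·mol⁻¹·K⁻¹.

T_B ≈ 1066 K

For a van der Waals gas the second virial coefficient B₂ = b − a/(RT) vanishes at T_B = a/(Rb).
T_B = 3.663/(0.08314×0.04132) = 3.663/0.0034353 = 1066 K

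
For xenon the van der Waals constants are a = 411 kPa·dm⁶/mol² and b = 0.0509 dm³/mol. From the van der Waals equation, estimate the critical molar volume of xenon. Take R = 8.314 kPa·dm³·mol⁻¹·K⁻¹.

For a van der Waals gas, V_m,c = 3b.
V_m,c = 3×0.0509 = 0.1527 dm³/mol

V_m,c ≈ 0.1527 dm³/mol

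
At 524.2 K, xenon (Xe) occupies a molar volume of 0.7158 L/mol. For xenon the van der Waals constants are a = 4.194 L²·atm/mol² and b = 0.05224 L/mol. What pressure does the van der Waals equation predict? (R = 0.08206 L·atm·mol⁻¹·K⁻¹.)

P = RT/(V_m − b) − a/V_m²
RT/(V_m − b) = (0.08206)(524.2)/(0.7158 − 0.05224) = 43.016/0.66356 = 64.826 atm
a/V_m² = 4.194/(0.7158)² = 8.1855 atm
P = 64.826 − 8.1855 = 56.64 atm

P ≈ 56.64 atm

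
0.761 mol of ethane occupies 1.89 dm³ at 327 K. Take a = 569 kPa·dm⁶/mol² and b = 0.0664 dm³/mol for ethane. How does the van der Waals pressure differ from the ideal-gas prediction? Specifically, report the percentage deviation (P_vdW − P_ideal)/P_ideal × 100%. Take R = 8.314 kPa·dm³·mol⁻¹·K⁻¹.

Ideal: P_ideal = nRT/V = (0.761)(8.314)(327)/1.89 = 1094.66 kPa
vdW: P = nRT/(V − nb) − a n²/V² = 2068.91/1.83947 − 329.520/3.57210 = 1124.73 − 92.2483 = 1032.48 kPa
% deviation = (1032.48 − 1094.66)/1094.66 × 100% = -5.68%

-5.68 %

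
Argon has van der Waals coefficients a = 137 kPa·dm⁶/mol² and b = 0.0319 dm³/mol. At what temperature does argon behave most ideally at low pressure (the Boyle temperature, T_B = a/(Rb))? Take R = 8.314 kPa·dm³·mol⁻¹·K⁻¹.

For a van der Waals gas the second virial coefficient B₂ = b − a/(RT) vanishes at T_B = a/(Rb).
T_B = 137/(8.314×0.0319) = 137/0.26522 = 516.6 K

T_B ≈ 516.6 K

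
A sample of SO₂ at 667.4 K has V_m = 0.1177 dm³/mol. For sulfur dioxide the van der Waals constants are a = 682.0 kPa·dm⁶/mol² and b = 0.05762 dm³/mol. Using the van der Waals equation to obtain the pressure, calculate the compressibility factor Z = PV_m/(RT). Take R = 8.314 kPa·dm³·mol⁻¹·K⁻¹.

Z ≈ 0.9148

P = RT/(V_m − b) − a/V_m² = (8.314)(667.4)/(0.1177 − 0.05762) − 682.0/(0.1177)²
  = 5548.8/0.060080 − 49230 = 92357 − 49230 = 43127 kPa
Z = PV_m/(RT) = (43127)(0.1177)/((8.314)(667.4)) = 5076.0/5548.8 = 0.9148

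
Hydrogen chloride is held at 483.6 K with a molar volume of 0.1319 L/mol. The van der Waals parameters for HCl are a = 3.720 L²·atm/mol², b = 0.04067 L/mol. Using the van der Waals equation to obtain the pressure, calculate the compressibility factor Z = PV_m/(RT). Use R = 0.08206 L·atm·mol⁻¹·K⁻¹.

P = RT/(V_m − b) − a/V_m² = (0.08206)(483.6)/(0.1319 − 0.04067) − 3.720/(0.1319)²
  = 39.684/0.091230 − 213.82 = 434.99 − 213.82 = 221.17 atm
Z = PV_m/(RT) = (221.17)(0.1319)/((0.08206)(483.6)) = 29.172/39.684 = 0.7351

Z ≈ 0.7351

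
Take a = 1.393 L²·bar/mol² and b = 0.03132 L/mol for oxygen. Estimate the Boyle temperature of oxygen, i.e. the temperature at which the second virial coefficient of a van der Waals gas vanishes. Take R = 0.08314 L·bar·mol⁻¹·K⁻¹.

For a van der Waals gas the second virial coefficient B₂ = b − a/(RT) vanishes at T_B = a/(Rb).
T_B = 1.393/(0.08314×0.03132) = 1.393/0.0026039 = 535.0 K

T_B ≈ 535.0 K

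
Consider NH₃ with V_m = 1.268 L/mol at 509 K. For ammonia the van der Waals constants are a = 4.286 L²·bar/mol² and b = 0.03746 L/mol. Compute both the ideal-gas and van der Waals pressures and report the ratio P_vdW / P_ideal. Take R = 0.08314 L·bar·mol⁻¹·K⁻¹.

P_vdW / P_ideal ≈ 0.9506

Ideal: P_ideal = RT/V_m = (0.08314)(509)/1.268 = 33.3740 bar
vdW: P = RT/(V_m − b) − a/V_m² = 42.3183/1.23054 − 4.286/1.60782 = 34.3900 − 2.66572 = 31.7243 bar
Ratio = 31.7243/33.3740 = 0.9506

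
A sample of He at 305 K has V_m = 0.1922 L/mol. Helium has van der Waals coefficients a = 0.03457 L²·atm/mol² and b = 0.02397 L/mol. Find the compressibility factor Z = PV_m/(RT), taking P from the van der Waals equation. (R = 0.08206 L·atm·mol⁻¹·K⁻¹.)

Z ≈ 1.135

P = RT/(V_m − b) − a/V_m² = (0.08206)(305)/(0.1922 − 0.02397) − 0.03457/(0.1922)²
  = 25.028/0.16823 − 0.93582 = 148.77 − 0.93582 = 147.83 atm
Z = PV_m/(RT) = (147.83)(0.1922)/((0.08206)(305)) = 28.413/25.028 = 1.135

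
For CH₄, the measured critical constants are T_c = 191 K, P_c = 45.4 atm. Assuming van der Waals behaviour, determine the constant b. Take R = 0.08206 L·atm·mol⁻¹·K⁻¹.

b ≈ 0.04315 L/mol

From T_c = 8a/(27Rb) and P_c = a/(27b²): b = R T_c/(8 P_c).
b = (0.08206)(191)/(8×45.4) = 15.673/363.20 = 0.04315 L/mol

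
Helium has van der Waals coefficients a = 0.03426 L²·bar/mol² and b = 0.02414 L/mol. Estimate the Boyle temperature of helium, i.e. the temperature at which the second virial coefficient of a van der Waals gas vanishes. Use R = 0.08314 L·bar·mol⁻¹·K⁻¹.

For a van der Waals gas the second virial coefficient B₂ = b − a/(RT) vanishes at T_B = a/(Rb).
T_B = 0.03426/(0.08314×0.02414) = 0.03426/0.0020070 = 17.07 K

T_B ≈ 17.07 K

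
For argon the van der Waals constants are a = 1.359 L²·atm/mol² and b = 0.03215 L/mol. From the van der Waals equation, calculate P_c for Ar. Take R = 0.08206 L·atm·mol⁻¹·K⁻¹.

For a van der Waals gas, P_c = a/(27b²).
P_c = 1.359/(27×(0.03215)²) = 1.359/0.027908 = 48.70 atm

P_c ≈ 48.70 atm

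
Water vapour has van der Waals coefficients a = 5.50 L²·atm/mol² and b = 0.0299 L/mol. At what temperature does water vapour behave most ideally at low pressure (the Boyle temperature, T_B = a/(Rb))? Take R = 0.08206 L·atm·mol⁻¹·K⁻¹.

T_B ≈ 2242 K

For a van der Waals gas the second virial coefficient B₂ = b − a/(RT) vanishes at T_B = a/(Rb).
T_B = 5.50/(0.08206×0.0299) = 5.50/0.0024536 = 2242 K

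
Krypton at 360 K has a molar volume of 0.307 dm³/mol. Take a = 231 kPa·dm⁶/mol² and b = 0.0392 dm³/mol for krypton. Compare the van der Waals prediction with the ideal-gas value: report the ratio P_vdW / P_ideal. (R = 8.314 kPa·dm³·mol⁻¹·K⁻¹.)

Ideal: P_ideal = RT/V_m = (8.314)(360)/0.307 = 9749.32 kPa
vdW: P = RT/(V_m − b) − a/V_m² = 2993.04/0.267800 − 231/0.0942490 = 11176.4 − 2450.95 = 8725.5 kPa
Ratio = 8725.5/9749.32 = 0.8950

P_vdW / P_ideal ≈ 0.8950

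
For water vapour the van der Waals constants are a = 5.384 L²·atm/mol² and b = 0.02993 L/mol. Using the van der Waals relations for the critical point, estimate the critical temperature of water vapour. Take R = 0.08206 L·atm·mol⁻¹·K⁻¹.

T_c ≈ 649.5 K

For a van der Waals gas, T_c = 8a/(27Rb).
T_c = 8×5.384/(27×0.08206×0.02993) = 43.072/0.066314 = 649.5 K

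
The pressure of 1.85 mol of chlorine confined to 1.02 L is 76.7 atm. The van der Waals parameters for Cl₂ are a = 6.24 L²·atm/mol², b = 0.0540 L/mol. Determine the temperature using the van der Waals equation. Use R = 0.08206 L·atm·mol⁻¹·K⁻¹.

T ≈ 589.3 K

T = (P + a n²/V²)(V − nb)/(nR)
P + a n²/V² = 76.7 + (6.24)(1.85)²/(1.02)² = 97.227 atm
V − nb = 1.02 − (1.85)(0.0540) = 0.92010 L
T = (97.227)(0.92010)/((1.85)(0.08206)) = 589.3 K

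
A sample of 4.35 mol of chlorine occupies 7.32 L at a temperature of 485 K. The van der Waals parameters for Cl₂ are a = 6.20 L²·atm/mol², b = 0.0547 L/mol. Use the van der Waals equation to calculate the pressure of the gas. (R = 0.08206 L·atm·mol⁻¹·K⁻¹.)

P ≈ 22.26 atm

P = nRT/(V − nb) − a n²/V²
nRT/(V − nb) = (4.35)(0.08206)(485)/(7.32 − 4.35×0.0547) = 173.13/7.0821 = 24.446 atm
a n²/V² = (6.20)(4.35)²/(7.32)² = 2.1895 atm
P = 24.446 − 2.1895 = 22.26 atm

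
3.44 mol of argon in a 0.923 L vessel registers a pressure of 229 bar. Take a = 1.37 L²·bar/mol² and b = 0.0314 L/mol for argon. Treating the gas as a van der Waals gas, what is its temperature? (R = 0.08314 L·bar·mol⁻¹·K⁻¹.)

T ≈ 706.8 K

T = (P + a n²/V²)(V − nb)/(nR)
P + a n²/V² = 229 + (1.37)(3.44)²/(0.923)² = 248.03 bar
V − nb = 0.923 − (3.44)(0.0314) = 0.81498 L
T = (248.03)(0.81498)/((3.44)(0.08314)) = 706.8 K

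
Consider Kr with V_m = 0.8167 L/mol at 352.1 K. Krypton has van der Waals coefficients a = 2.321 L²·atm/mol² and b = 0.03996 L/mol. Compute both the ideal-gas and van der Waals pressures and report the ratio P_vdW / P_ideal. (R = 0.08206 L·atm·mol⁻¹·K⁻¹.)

P_vdW / P_ideal ≈ 0.9531

Ideal: P_ideal = RT/V_m = (0.08206)(352.1)/0.8167 = 35.3781 atm
vdW: P = RT/(V_m − b) − a/V_m² = 28.8933/0.776740 − 2.321/0.666999 = 37.1982 − 3.47977 = 33.7184 atm
Ratio = 33.7184/35.3781 = 0.9531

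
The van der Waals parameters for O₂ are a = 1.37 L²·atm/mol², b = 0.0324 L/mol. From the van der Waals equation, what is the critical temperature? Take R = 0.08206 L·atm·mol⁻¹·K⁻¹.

T_c ≈ 152.7 K

For a van der Waals gas, T_c = 8a/(27Rb).
T_c = 8×1.37/(27×0.08206×0.0324) = 10.960/0.071786 = 152.7 K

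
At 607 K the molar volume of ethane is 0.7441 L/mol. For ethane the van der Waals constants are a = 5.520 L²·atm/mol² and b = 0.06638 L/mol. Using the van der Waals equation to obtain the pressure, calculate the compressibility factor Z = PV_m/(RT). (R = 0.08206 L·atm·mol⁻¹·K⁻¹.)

P = RT/(V_m − b) − a/V_m² = (0.08206)(607)/(0.7441 − 0.06638) − 5.520/(0.7441)²
  = 49.810/0.67772 − 9.9696 = 73.496 − 9.9696 = 63.526 atm
Z = PV_m/(RT) = (63.526)(0.7441)/((0.08206)(607)) = 47.270/49.810 = 0.9490

Z ≈ 0.9490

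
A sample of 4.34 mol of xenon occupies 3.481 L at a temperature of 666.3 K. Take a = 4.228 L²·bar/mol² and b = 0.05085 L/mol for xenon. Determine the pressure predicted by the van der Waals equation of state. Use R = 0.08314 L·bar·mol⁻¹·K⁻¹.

P ≈ 67.17 bar

P = nRT/(V − nb) − a n²/V²
nRT/(V − nb) = (4.34)(0.08314)(666.3)/(3.481 − 4.34×0.05085) = 240.42/3.2603 = 73.742 bar
a n²/V² = (4.228)(4.34)²/(3.481)² = 6.5721 bar
P = 73.742 − 6.5721 = 67.17 bar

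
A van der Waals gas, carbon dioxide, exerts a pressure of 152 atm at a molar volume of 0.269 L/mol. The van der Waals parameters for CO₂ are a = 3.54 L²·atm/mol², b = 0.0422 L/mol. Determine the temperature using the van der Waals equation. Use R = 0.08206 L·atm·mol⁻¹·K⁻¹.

T ≈ 555.3 K

T = (P + a/V_m²)(V_m − b)/R
P + a/V_m² = 152 + 3.54/(0.269)² = 200.92 atm
V_m − b = 0.269 − 0.0422 = 0.22680 L/mol
T = (200.92)(0.22680)/0.08206 = 555.3 K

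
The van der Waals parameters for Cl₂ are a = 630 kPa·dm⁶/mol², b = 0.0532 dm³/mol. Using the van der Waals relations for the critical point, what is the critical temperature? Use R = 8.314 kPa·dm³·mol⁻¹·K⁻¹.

T_c ≈ 422.0 K

For a van der Waals gas, T_c = 8a/(27Rb).
T_c = 8×630/(27×8.314×0.0532) = 5040.0/11.942 = 422.0 K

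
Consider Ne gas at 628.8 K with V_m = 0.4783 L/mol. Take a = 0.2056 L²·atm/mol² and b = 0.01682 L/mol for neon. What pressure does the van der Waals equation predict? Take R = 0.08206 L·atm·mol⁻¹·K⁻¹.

P = RT/(V_m − b) − a/V_m²
RT/(V_m − b) = (0.08206)(628.8)/(0.4783 − 0.01682) = 51.599/0.46148 = 111.81 atm
a/V_m² = 0.2056/(0.4783)² = 0.89872 atm
P = 111.81 − 0.89872 = 110.9 atm

P ≈ 110.9 atm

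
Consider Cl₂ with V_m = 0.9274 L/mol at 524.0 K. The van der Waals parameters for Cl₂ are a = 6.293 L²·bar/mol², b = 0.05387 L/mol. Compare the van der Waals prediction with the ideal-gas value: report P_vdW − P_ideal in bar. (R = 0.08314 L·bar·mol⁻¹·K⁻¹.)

Ideal: P_ideal = RT/V_m = (0.08314)(524.0)/0.9274 = 46.9758 bar
vdW: P = RT/(V_m − b) − a/V_m² = 43.5654/0.873530 − 6.293/0.860071 = 49.8728 − 7.31684 = 42.5560 bar
ΔP = 42.5560 − 46.9758 = -4.420 bar

ΔP ≈ -4.420 bar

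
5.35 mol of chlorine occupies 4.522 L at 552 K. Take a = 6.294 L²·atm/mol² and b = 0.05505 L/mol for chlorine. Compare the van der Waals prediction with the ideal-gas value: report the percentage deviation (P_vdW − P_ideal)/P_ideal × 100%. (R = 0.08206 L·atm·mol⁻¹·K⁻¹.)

-9.47 %

Ideal: P_ideal = nRT/V = (5.35)(0.08206)(552)/4.522 = 53.5912 atm
vdW: P = nRT/(V − nb) − a n²/V² = 242.340/4.22748 − 180.150/20.4485 = 57.3249 − 8.80994 = 48.5150 atm
% deviation = (48.5150 − 53.5912)/53.5912 × 100% = -9.47%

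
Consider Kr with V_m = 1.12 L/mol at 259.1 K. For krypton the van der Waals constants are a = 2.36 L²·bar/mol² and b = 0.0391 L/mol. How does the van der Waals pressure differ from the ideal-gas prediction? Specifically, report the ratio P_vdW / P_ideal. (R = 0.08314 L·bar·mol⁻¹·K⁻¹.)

P_vdW / P_ideal ≈ 0.9384

Ideal: P_ideal = RT/V_m = (0.08314)(259.1)/1.12 = 19.2335 bar
vdW: P = RT/(V_m − b) − a/V_m² = 21.5416/1.08090 − 2.36/1.25440 = 19.9293 − 1.88138 = 18.0479 bar
Ratio = 18.0479/19.2335 = 0.9384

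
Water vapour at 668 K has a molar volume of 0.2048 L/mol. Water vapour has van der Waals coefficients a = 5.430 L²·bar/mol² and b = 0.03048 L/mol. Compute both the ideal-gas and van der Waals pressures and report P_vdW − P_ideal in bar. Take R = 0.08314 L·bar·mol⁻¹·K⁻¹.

ΔP ≈ -82.05 bar

Ideal: P_ideal = RT/V_m = (0.08314)(668)/0.2048 = 271.179 bar
vdW: P = RT/(V_m − b) − a/V_m² = 55.5375/0.174320 − 5.430/0.0419430 = 318.595 − 129.461 = 189.134 bar
ΔP = 189.134 − 271.179 = -82.05 bar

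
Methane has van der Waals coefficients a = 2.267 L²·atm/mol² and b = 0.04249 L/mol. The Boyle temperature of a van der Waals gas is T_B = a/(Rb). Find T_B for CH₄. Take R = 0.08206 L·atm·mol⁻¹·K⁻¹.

T_B ≈ 650.2 K

For a van der Waals gas the second virial coefficient B₂ = b − a/(RT) vanishes at T_B = a/(Rb).
T_B = 2.267/(0.08206×0.04249) = 2.267/0.0034867 = 650.2 K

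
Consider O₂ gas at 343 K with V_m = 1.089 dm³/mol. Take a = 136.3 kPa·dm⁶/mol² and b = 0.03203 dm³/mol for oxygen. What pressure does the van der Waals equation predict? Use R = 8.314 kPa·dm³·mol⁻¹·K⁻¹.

P = RT/(V_m − b) − a/V_m²
RT/(V_m − b) = (8.314)(343)/(1.089 − 0.03203) = 2851.7/1.0570 = 2697.9 kPa
a/V_m² = 136.3/(1.089)² = 114.93 kPa
P = 2697.9 − 114.93 = 2583 kPa

P ≈ 2583 kPa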